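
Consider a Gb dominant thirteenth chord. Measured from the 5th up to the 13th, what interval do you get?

M9

Gb dominant thirteenth is spelled Gb, Bb, Db, Fb, Ab, Eb.
That puts Db below Eb.
Db up to Eb spans 9 letter names and 14 semitones — a major ninth.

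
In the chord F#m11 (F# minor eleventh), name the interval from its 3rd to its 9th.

The chord tones of F# minor eleventh are F#–A–C#–E–G#–B.
So we need the interval from A up to G#.
A up to G# spans 7 letter names and 11 semitones — a major seventh.

M7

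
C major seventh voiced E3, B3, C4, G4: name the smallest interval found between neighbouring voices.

Adjacent intervals: E3→B3 = perfect fifth; B3→C4 = minor second; C4→G4 = perfect fifth.
The smallest is B3 to C4, a minor second (1 semitone).

m2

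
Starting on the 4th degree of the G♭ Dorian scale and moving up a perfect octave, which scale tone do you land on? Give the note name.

Cb

The scale is G♭ A♭ B𝄫 C♭ D♭ E♭ F♭.
The 4th degree is C♭; a perfect octave above that is C♭ — scale degree 4.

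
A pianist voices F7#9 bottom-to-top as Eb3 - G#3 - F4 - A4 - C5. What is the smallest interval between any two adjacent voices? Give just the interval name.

m3

Adjacent intervals: Eb3→G#3 = augmented third; G#3→F4 = diminished seventh; F4→A4 = major third; A4→C5 = minor third.
The smallest is A4 to C5, a minor third (3 semitones).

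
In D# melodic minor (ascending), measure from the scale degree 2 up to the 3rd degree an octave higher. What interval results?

minor 9th

D# melodic minor: D# E# F# G# A# B# C##.
That puts E# below F#.
9 letter names make it a ninth; at 13 semitones (a half step narrower than major) the quality is minor.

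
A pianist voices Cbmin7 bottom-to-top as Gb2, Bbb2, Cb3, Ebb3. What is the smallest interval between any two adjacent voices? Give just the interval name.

major second

Adjacent intervals: Gb2→Bbb2 = minor third; Bbb2→Cb3 = major second; Cb3→Ebb3 = minor third.
The smallest is Bbb2 to Cb3, a major second (2 semitones).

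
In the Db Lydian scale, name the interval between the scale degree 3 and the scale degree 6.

The scale runs Db Eb F G Ab Bb C.
Scale degree 3 = F; degree 6 = Bb.
F up to Bb spans 4 letter names and 5 semitones — a perfect fourth.

perfect 4th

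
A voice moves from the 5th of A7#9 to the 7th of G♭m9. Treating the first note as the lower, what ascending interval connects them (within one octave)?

d2

A7#9 has E as its 5th, and G♭m9 has F♭ as its 7th.
2 letter names make it a second; at 0 semitones (a whole step narrower than major) the quality is diminished.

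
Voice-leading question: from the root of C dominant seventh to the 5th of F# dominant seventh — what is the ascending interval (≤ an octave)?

A1

The root of C dominant seventh is C; the 5th of F# dominant seventh is C#.
From C to C#: 1 semitone over a unison = augmented.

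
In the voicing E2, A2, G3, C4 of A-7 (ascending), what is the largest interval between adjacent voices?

Adjacent intervals: E2→A2 = perfect fourth; A2→G3 = minor seventh; G3→C4 = perfect fourth.
The largest is A2 to G3, a minor seventh (10 semitones).

minor 7th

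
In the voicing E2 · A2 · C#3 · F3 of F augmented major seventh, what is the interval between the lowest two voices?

Those voices are E2 and A2.
E up to A spans 4 letter names and 5 semitones — a perfect fourth.

perfect fourth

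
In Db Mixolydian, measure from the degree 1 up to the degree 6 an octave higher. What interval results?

Spelling Db Mixolydian: Db Eb F Gb Ab Bb Cb.
So we need the interval from Db up to Bb.
From Db to Bb is 21 semitones, exactly the major thirteenth.

major thirteenth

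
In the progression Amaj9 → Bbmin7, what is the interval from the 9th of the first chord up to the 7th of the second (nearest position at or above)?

Amaj9 has B as its 9th, and Bbmin7 has Ab as its 7th.
From B to Ab: 9 semitones over a seventh = diminished.

diminished 7th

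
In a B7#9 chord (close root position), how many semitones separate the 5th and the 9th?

8

B7#9 is spelled B–D♯–F♯–A–C𝄪.
F♯ to C𝄪 is an augmented fifth: 8 semitones.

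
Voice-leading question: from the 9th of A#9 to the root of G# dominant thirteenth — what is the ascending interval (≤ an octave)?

The 9th of A#9 is B#; the root of G# dominant thirteenth is G#.
6 letter names make it a sixth; at 8 semitones (a half step narrower than major) the quality is minor.

minor sixth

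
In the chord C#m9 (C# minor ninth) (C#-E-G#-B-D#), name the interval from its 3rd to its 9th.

The 3rd is E and the 9th is D#.
E up to D# spans 7 letter names and 11 semitones — a major seventh.

major seventh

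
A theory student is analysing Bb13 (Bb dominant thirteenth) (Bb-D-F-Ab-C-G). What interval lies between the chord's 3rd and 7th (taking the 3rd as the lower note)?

diminished fifth

3rd = D; 7th = Ab.
From D to Ab: 6 semitones over a fifth = diminished.
That tritone between 3rd and 7th is what gives the dominant seventh its pull toward resolution.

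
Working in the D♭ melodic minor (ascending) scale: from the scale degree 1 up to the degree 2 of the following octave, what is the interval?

major ninth

Spelling the D♭ melodic minor (ascending) scale: D♭ E♭ F♭ G♭ A♭ B♭ C.
Scale degree 1 = D♭; 2nd scale degree (up an octave) = E♭.
Counting 9 letters and 14 half steps from D♭ gives a major ninth.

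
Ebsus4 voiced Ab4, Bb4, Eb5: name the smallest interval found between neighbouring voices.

major second

Adjacent intervals: Ab4→Bb4 = major second; Bb4→Eb5 = perfect fourth.
The smallest is Ab4 to Bb4, a major second (2 semitones).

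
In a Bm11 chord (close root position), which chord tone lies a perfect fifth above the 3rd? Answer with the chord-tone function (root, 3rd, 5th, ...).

Spelling the chord: B D F# A C# E.
The 3rd is D. A perfect fifth above D is A.
A is the chord's 7th.

7th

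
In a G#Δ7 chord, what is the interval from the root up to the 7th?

G#Δ7: G# B# D# F##.
Root = G#; 7th = F##.
From G# to F## is 11 semitones, exactly the major seventh.

major seventh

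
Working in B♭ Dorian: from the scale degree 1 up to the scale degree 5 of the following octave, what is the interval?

Spelling B♭ Dorian: B♭ C D♭ E♭ F G A♭.
So we need the interval from B♭ up to F.
Counting 12 letters and 19 half steps from B♭ gives a perfect twelfth.

perfect twelfth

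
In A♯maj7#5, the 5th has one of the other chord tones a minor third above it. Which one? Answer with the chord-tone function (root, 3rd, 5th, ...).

The chord tones of A♯+maj7 (A♯ augmented major seventh) are A♯ C𝄪 E𝄪 G𝄪.
The 5th is E𝄪. A minor third above E𝄪 is G𝄪.
G𝄪 is the chord's 7th.

7th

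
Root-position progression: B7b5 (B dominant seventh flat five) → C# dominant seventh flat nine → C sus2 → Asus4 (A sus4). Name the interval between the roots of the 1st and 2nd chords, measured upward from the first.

The roots are B and C#.
Counting 2 letters and 2 half steps from B gives a major second.

major second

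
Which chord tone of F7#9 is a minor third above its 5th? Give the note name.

F7#9 (F dominant seventh sharp nine) is spelled F-A-C-Eb-G#.
The 5th is C. A minor third above C is Eb.
Eb is the chord's 7th.

Eb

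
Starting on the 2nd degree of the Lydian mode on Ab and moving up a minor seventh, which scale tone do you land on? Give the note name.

Ab

The scale is Ab Bb C D Eb F G.
The 2nd degree is Bb; a minor seventh above that is Ab — scale degree 1.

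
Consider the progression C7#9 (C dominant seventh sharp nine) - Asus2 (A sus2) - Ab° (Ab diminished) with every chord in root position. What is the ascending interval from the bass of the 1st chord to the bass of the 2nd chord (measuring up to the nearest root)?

The roots are C and A.
Counting 6 letters and 9 half steps from C gives a major sixth.

major 6th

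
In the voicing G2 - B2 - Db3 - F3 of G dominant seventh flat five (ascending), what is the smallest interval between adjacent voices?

diminished 3rd

Adjacent intervals: G2→B2 = major third; B2→Db3 = diminished third; Db3→F3 = major third.
The smallest is B2 to Db3, a diminished third (2 semitones).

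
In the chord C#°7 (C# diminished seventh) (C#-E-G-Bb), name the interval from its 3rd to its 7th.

diminished fifth

That puts E below Bb.
From E to Bb: 6 semitones over a fifth = diminished.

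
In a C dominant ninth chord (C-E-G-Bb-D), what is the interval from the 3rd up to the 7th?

diminished 5th

So we need the interval from E up to Bb.
E up to Bb is 6 semitones, a half step narrower than a perfect fifth, so the interval is diminished.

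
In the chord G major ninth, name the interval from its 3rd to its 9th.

minor seventh

Spelling the chord: G–B–D–F#–A.
The 3rd is B and the 9th is A.
B up to A is 10 semitones, a half step narrower than a major seventh, so the interval is minor.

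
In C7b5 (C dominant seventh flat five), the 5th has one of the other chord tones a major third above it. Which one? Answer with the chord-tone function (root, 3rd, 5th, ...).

7th

C7b5 (C dominant seventh flat five) is spelled C, E, Gb, Bb.
The 5th is Gb. A major third above Gb is Bb.
Bb is the chord's 7th.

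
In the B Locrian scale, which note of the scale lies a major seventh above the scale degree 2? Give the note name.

The scale is B C D E F G A.
The scale degree 2 is C; a major seventh above that is B — scale degree 1.

B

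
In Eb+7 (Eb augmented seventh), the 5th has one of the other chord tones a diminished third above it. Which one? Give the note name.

Db

Eb+7 (Eb augmented seventh): Eb-G-B-Db.
The 5th is B. A diminished third above B is Db.
Db is the chord's 7th.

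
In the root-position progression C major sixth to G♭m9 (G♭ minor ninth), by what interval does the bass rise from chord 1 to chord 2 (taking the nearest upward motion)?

The roots are C and G♭.
5 letter names make it a fifth; at 6 semitones (a half step narrower than perfect) the quality is diminished.

diminished fifth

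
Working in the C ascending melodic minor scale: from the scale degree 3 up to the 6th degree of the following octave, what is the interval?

augmented eleventh

C melodic minor: C D Eb F G A B.
So we need the interval from Eb up to A.
11 letter names make it an eleventh; at 18 semitones (a half step wider than perfect) the quality is augmented.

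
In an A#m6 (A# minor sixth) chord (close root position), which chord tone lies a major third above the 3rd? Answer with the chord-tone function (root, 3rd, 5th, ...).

5th

The chord tones of A#min6 (A# minor sixth) are A#–C#–E#–F##.
The 3rd is C#. A major third above C# is E#.
E# is the chord's 5th.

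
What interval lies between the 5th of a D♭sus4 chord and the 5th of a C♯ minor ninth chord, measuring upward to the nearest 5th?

augmented seventh

The 5th of D♭sus4 is A♭; the 5th of C♯ minor ninth is G♯.
A♭ up to G♯ is 12 semitones, a half step wider than a major seventh, so the interval is augmented.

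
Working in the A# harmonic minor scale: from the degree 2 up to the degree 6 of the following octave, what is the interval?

A# harmonic minor: A# B# C# D# E# F# G##.
Degree 2 = B#; degree 6 (up an octave) = F#.
B# up to F# is 18 semitones, a half step narrower than a perfect twelfth, so the interval is diminished.

diminished twelfth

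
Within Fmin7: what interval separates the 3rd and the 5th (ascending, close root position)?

major third

Fm7: F Ab C Eb.
That puts Ab below C.
Counting 3 letters and 4 half steps from Ab gives a major third.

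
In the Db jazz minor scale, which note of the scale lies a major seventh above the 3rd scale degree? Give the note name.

Eb

The scale is Db Eb Fb Gb Ab Bb C.
The 3rd scale degree is Fb; a major seventh above that is Eb — scale degree 2.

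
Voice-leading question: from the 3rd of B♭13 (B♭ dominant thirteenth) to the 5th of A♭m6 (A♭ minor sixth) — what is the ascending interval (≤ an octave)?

B♭13 (B♭ dominant thirteenth) has D as its 3rd, and A♭m6 (A♭ minor sixth) has E♭ as its 5th.
2 letter names make it a second; at 1 semitone (a half step narrower than major) the quality is minor.

minor second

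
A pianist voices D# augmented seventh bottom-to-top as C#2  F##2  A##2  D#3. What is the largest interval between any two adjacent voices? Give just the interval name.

augmented fourth

Adjacent intervals: C#2→F##2 = augmented fourth; F##2→A##2 = major third; A##2→D#3 = diminished fourth.
The largest is C#2 to F##2, an augmented fourth (6 semitones).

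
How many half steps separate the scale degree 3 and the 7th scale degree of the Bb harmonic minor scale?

8

The scale is Bb C Db Eb F Gb A.
Db up to A is an augmented fifth — 8 semitones.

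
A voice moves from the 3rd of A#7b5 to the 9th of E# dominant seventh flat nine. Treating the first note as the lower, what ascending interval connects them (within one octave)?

diminished 4th

A#7b5 has C## as its 3rd, and E# dominant seventh flat nine has F# as its 9th.
4 letter names make it a fourth; at 4 semitones (a half step narrower than perfect) the quality is diminished.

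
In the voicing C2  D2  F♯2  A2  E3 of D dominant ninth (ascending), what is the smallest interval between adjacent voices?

Adjacent intervals: C2→D2 = major second; D2→F♯2 = major third; F♯2→A2 = minor third; A2→E3 = perfect fifth.
The smallest is C2 to D2, a major second (2 semitones).

major second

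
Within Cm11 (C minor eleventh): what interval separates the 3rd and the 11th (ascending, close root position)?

The chord tones of Cm11 (C minor eleventh) are C Eb G Bb D F.
The 3rd is Eb and the 11th is F.
Eb up to F spans 9 letter names and 14 semitones — a major ninth.

major 9th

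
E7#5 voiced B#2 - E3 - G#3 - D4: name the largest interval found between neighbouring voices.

Adjacent intervals: B#2→E3 = diminished fourth; E3→G#3 = major third; G#3→D4 = diminished fifth.
The largest is G#3 to D4, a diminished fifth (6 semitones).

diminished 5th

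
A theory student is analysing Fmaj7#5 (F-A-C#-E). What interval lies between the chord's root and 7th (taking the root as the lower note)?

The root is F and the 7th is E.
From F to E is 11 semitones, exactly the major seventh.

major 7th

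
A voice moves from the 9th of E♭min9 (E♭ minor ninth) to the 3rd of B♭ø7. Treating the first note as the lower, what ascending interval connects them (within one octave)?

E♭min9 (E♭ minor ninth) has F as its 9th, and B♭ø7 has D♭ as its 3rd.
From F to D♭: 8 semitones over a sixth = minor.

minor sixth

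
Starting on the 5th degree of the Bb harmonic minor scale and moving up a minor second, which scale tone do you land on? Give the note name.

Gb

The scale is Bb C Db Eb F Gb A.
The 5th degree is F; a minor second above that is Gb — scale degree 6.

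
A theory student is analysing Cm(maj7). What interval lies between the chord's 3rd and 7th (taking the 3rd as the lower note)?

The chord tones of Cm(maj7) are C Eb G B.
The 3rd is Eb and the 7th is B.
Eb up to B is 8 semitones, a half step wider than a perfect fifth, so the interval is augmented.

augmented fifth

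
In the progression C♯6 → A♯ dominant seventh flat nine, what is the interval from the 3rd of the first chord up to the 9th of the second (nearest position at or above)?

diminished 5th

C♯6 has E♯ as its 3rd, and A♯ dominant seventh flat nine has B as its 9th.
From E♯ to B: 6 semitones over a fifth = diminished.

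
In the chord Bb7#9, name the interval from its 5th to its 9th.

augmented fifth

Bb7#9 (Bb dominant seventh sharp nine): Bb–D–F–Ab–C#.
The 5th is F and the 9th is C#.
From F to C#: 8 semitones over a fifth = augmented.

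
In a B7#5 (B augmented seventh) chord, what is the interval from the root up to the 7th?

minor seventh

B+7 (B augmented seventh) is spelled B–D#–F##–A.
That puts B below A.
7 letter names make it a seventh; at 10 semitones (a half step narrower than major) the quality is minor.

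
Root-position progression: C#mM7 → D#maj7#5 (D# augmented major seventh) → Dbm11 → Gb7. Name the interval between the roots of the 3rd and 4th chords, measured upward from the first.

perfect fourth

The roots are Db and Gb.
From Db to Gb is 5 semitones, exactly the perfect fourth.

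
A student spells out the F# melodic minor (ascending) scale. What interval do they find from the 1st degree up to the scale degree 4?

P4

The scale runs F# G# A B C# D# E#.
That puts F# below B.
F# up to B spans 4 letter names and 5 semitones — a perfect fourth.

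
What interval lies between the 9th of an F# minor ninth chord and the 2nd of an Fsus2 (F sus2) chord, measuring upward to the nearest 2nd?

The 9th of F# minor ninth is G#; the 2nd of Fsus2 (F sus2) is G.
8 letter names make it an octave; at 11 semitones (a half step narrower than perfect) the quality is diminished.

diminished octave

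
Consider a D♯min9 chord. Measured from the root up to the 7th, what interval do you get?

minor seventh

Spelling the chord: D♯, F♯, A♯, C♯, E♯.
The root is D♯ and the 7th is C♯.
From D♯ to C♯: 10 semitones over a seventh = minor.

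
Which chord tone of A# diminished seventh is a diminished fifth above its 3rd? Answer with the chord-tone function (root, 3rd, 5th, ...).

Spelling the chord: A#, C#, E, G.
The 3rd is C#. A diminished fifth above C# is G.
G is the chord's 7th.

7th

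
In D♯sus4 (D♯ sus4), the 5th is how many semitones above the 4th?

2

D♯sus4 (D♯ sus4): D♯–G♯–A♯.
G♯ to A♯ is a major second: 2 semitones.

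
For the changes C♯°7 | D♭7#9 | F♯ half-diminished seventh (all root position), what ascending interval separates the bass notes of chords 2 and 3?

The roots are D♭ and F♯.
3 letter names make it a third; at 5 semitones (a half step wider than major) the quality is augmented.

augmented third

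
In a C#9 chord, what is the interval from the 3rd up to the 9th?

C#9 (C# dominant ninth): C#, E#, G#, B, D#.
That puts E# below D#.
E# up to D# is 10 semitones, a half step narrower than a major seventh, so the interval is minor.

minor seventh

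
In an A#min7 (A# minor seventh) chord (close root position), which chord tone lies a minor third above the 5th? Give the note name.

The chord tones of A# minor seventh are A#–C#–E#–G#.
The 5th is E#. A minor third above E# is G#.
G# is the chord's 7th.

G#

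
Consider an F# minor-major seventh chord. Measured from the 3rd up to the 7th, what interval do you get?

Spelling the chord: F#-A-C#-E#.
The 3rd is A and the 7th is E#.
From A to E#: 8 semitones over a fifth = augmented.

augmented fifth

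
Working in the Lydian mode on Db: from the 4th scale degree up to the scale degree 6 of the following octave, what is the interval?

m10

Spelling the Lydian mode on Db: Db Eb F G Ab Bb C.
The 4th scale degree is G and the degree 6 (up an octave) is Bb.
G up to Bb is 15 semitones, a half step narrower than a major tenth, so the interval is minor.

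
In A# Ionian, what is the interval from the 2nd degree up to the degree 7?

M6

The scale runs A# B# C## D# E# F## G##.
That puts B# below G##.
B# up to G## spans 6 letter names and 9 semitones — a major sixth.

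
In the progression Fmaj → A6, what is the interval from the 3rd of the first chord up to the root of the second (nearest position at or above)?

perfect unison

The 3rd of Fmaj is A; the root of A6 is A.
Counting 1 letters and 0 half steps from A gives a perfect unison.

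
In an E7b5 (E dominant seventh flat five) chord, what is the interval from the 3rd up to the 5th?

The chord tones of E dominant seventh flat five are E-G#-Bb-D.
The 3rd is G# and the 5th is Bb.
From G# to Bb: 2 semitones over a third = diminished.

d3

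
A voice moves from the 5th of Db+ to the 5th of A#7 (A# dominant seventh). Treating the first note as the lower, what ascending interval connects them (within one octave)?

augmented fifth

The 5th of Db+ is A; the 5th of A#7 (A# dominant seventh) is E#.
A up to E# is 8 semitones, a half step wider than a perfect fifth, so the interval is augmented.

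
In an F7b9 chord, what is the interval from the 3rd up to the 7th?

diminished fifth

Spelling the chord: F A C Eb Gb.
So we need the interval from A up to Eb.
From A to Eb: 6 semitones over a fifth = diminished.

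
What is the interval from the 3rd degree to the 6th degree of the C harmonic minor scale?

The scale runs C D E♭ F G A♭ B.
That puts E♭ below A♭.
Counting 4 letters and 5 half steps from E♭ gives a perfect fourth.

perfect fourth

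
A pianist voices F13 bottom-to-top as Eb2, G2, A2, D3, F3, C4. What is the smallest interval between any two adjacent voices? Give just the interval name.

Adjacent intervals: Eb2→G2 = major third; G2→A2 = major second; A2→D3 = perfect fourth; D3→F3 = minor third; F3→C4 = perfect fifth.
The smallest is G2 to A2, a major second (2 semitones).

major second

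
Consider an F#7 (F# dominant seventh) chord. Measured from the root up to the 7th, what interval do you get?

minor seventh

The chord tones of F#7 (F# dominant seventh) are F#–A#–C#–E.
So we need the interval from F# up to E.
7 letter names make it a seventh; at 10 semitones (a half step narrower than major) the quality is minor.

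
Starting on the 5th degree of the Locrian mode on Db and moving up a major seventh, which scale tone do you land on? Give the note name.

Gb

The scale is Db Ebb Fb Gb Abb Bbb Cb.
The 5th degree is Abb; a major seventh above that is Gb — scale degree 4.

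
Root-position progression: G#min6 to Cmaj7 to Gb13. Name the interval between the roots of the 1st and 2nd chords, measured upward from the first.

The roots are G# and C.
From G# to C: 4 semitones over a fourth = diminished.

diminished 4th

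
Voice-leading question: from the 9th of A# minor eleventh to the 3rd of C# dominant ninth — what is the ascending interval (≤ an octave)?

The 9th of A# minor eleventh is B#; the 3rd of C# dominant ninth is E#.
From B# to E# is 5 semitones, exactly the perfect fourth.

perfect 4th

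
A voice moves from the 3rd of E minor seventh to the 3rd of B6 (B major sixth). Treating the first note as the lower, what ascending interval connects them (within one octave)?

The 3rd of E minor seventh is G; the 3rd of B6 (B major sixth) is D#.
5 letter names make it a fifth; at 8 semitones (a half step wider than perfect) the quality is augmented.

augmented fifth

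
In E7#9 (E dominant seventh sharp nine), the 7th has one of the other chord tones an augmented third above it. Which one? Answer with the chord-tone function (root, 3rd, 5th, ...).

9th

Spelling the chord: E-G♯-B-D-F𝄪.
The 7th is D. An augmented third above D is F𝄪.
F𝄪 is the chord's 9th.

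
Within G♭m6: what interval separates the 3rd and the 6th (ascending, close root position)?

augmented fourth

The chord tones of G♭min6 are G♭, B𝄫, D♭, E♭.
The 3rd is B𝄫 and the 6th is E♭.
B𝄫 up to E♭ is 6 semitones, a half step wider than a perfect fourth, so the interval is augmented.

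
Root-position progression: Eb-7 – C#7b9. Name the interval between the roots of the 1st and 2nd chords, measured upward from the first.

The roots are Eb and C#.
From Eb to C#: 10 semitones over a sixth = augmented.

augmented 6th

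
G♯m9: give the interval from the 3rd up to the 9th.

M7

G♯m9: G♯, B, D♯, F♯, A♯.
3rd = B; 9th = A♯.
Counting 7 letters and 11 half steps from B gives a major seventh.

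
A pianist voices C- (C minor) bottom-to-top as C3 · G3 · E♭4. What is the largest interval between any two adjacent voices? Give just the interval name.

minor sixth

Adjacent intervals: C3→G3 = perfect fifth; G3→E♭4 = minor sixth.
The largest is G3 to E♭4, a minor sixth (8 semitones).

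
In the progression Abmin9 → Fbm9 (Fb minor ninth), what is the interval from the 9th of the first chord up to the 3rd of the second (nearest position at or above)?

diminished 7th

Abmin9 has Bb as its 9th, and Fbm9 (Fb minor ninth) has Abb as its 3rd.
From Bb to Abb: 9 semitones over a seventh = diminished.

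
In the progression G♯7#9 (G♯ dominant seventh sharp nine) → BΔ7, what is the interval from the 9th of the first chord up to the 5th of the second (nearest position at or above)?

diminished sixth

G♯7#9 (G♯ dominant seventh sharp nine) has A𝄪 as its 9th, and BΔ7 has F♯ as its 5th.
A𝄪 up to F♯ is 7 semitones, a whole step narrower than a major sixth, so the interval is diminished.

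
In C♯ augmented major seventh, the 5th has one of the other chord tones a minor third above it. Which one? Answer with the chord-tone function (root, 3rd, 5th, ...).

The chord tones of C♯ augmented major seventh are C♯–E♯–G𝄪–B♯.
The 5th is G𝄪. A minor third above G𝄪 is B♯.
B♯ is the chord's 7th.

7th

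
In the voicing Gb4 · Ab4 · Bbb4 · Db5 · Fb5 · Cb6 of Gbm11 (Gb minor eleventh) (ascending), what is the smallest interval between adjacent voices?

Adjacent intervals: Gb4→Ab4 = major second; Ab4→Bbb4 = minor second; Bbb4→Db5 = major third; Db5→Fb5 = minor third; Fb5→Cb6 = perfect fifth.
The smallest is Ab4 to Bbb4, a minor second (1 semitone).

minor second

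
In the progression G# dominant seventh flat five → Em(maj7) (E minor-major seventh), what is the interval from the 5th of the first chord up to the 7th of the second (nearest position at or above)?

augmented unison

The 5th of G# dominant seventh flat five is D; the 7th of Em(maj7) (E minor-major seventh) is D#.
D up to D# is 1 semitone, a half step wider than a perfect unison, so the interval is augmented.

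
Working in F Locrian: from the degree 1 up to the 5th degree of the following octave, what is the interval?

The scale runs F Gb Ab Bb Cb Db Eb.
The degree 1 is F and the scale degree 5 (up an octave) is Cb.
F up to Cb is 18 semitones, a half step narrower than a perfect twelfth, so the interval is diminished.

diminished twelfth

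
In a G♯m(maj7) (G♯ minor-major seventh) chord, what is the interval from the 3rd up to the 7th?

augmented fifth

G♯m(maj7) is spelled G♯ B D♯ F𝄪.
So we need the interval from B up to F𝄪.
B up to F𝄪 is 8 semitones, a half step wider than a perfect fifth, so the interval is augmented.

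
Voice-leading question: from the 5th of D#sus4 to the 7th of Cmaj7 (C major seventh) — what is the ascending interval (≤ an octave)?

minor second

D#sus4 has A# as its 5th, and Cmaj7 (C major seventh) has B as its 7th.
A# up to B is 1 semitone, a half step narrower than a major second, so the interval is minor.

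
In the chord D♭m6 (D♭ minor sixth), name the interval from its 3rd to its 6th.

augmented fourth

D♭m6: D♭ F♭ A♭ B♭.
That puts F♭ below B♭.
From F♭ to B♭: 6 semitones over a fourth = augmented.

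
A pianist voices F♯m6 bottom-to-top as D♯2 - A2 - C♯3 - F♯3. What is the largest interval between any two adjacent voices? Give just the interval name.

Adjacent intervals: D♯2→A2 = diminished fifth; A2→C♯3 = major third; C♯3→F♯3 = perfect fourth.
The largest is D♯2 to A2, a diminished fifth (6 semitones).

diminished fifth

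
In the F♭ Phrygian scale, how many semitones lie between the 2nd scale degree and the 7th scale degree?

The scale is F♭ G𝄫 A𝄫 B𝄫 C♭ D𝄫 E𝄫.
G𝄫 up to E𝄫 is a major sixth — 9 semitones.

9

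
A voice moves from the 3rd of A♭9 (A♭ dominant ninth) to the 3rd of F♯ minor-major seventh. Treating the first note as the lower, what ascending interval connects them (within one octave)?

major sixth

A♭9 (A♭ dominant ninth) has C as its 3rd, and F♯ minor-major seventh has A as its 3rd.
C up to A spans 6 letter names and 9 semitones — a major sixth.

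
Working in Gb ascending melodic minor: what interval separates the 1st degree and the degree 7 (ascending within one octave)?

Gb melodic minor: Gb Ab Bbb Cb Db Eb F.
1st degree = Gb; scale degree 7 = F.
Counting 7 letters and 11 half steps from Gb gives a major seventh.

major seventh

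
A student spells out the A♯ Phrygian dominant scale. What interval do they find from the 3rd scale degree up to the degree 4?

Spelling the A♯ Phrygian dominant scale: A♯ B C𝄪 D♯ E♯ F♯ G♯.
That puts C𝄪 below D♯.
2 letter names make it a second; at 1 semitone (a half step narrower than major) the quality is minor.

minor second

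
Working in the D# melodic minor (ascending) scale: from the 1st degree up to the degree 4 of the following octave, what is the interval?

perfect 11th

D# melodic minor: D# E# F# G# A# B# C##.
The 1st degree is D# and the degree 4 (up an octave) is G#.
D# up to G# spans 11 letter names and 17 semitones — a perfect eleventh.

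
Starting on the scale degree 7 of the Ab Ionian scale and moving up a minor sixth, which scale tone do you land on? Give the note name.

Eb

The scale is Ab Bb C Db Eb F G.
The scale degree 7 is G; a minor sixth above that is Eb — scale degree 5.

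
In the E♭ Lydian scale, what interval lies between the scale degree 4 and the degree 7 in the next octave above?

perfect eleventh

The scale runs E♭ F G A B♭ C D.
That puts A below D.
From A to D is 17 semitones, exactly the perfect eleventh.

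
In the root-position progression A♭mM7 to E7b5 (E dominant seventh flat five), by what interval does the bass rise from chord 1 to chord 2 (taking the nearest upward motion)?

The roots are A♭ and E.
5 letter names make it a fifth; at 8 semitones (a half step wider than perfect) the quality is augmented.

augmented fifth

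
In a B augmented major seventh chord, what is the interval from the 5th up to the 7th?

Bmaj7#5 is spelled B-D#-F##-A#.
So we need the interval from F## up to A#.
F## up to A# is 3 semitones, a half step narrower than a major third, so the interval is minor.

minor third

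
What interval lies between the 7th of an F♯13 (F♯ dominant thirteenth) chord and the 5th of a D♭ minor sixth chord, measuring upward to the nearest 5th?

d4

The 7th of F♯13 (F♯ dominant thirteenth) is E; the 5th of D♭ minor sixth is A♭.
E up to A♭ is 4 semitones, a half step narrower than a perfect fourth, so the interval is diminished.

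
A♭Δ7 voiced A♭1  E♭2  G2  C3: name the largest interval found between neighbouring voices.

Adjacent intervals: A♭1→E♭2 = perfect fifth; E♭2→G2 = major third; G2→C3 = perfect fourth.
The largest is A♭1 to E♭2, a perfect fifth (7 semitones).

perfect fifth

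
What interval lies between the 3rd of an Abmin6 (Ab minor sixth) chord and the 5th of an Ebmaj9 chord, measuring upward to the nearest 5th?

major seventh

The 3rd of Abmin6 (Ab minor sixth) is Cb; the 5th of Ebmaj9 is Bb.
Cb up to Bb spans 7 letter names and 11 semitones — a major seventh.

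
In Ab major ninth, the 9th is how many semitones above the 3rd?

Abmaj9: Ab C Eb G Bb.
C to Bb is a minor seventh: 10 semitones.

10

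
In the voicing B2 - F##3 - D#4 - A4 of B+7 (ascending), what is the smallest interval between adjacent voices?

diminished 5th

Adjacent intervals: B2→F##3 = augmented fifth; F##3→D#4 = minor sixth; D#4→A4 = diminished fifth.
The smallest is D#4 to A4, a diminished fifth (6 semitones).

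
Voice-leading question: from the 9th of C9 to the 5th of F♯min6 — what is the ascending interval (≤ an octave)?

The 9th of C9 is D; the 5th of F♯min6 is C♯.
D up to C♯ spans 7 letter names and 11 semitones — a major seventh.

major 7th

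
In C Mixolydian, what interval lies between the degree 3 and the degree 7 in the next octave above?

C mixolydian: C D E F G A Bb.
The degree 3 is E and the 7th scale degree (up an octave) is Bb.
From E to Bb: 18 semitones over a twelfth = diminished.

diminished twelfth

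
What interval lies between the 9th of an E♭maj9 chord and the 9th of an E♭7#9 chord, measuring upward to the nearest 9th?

The 9th of E♭maj9 is F; the 9th of E♭7#9 is F♯.
1 letter names make it a unison; at 1 semitone (a half step wider than perfect) the quality is augmented.

augmented unison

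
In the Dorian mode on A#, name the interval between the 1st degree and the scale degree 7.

m7

The scale runs A# B# C# D# E# F## G#.
The 1st degree is A# and the 7th scale degree is G#.
7 letter names make it a seventh; at 10 semitones (a half step narrower than major) the quality is minor.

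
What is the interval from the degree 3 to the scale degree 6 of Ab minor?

perfect fourth

Ab natural minor: Ab Bb Cb Db Eb Fb Gb.
The degree 3 is Cb and the degree 6 is Fb.
From Cb to Fb is 5 semitones, exactly the perfect fourth.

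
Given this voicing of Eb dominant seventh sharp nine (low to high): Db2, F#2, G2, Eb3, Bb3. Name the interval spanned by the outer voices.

The outer voices are Db2 and Bb3.
Counting 13 letters and 21 half steps from Db gives a major thirteenth.

major 13th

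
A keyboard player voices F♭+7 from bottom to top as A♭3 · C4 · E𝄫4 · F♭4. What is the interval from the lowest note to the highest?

minor sixth

The outer voices are A♭3 and F♭4.
A♭ up to F♭ is 8 semitones, a half step narrower than a major sixth, so the interval is minor.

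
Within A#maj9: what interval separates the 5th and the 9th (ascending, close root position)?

A#maj9 (A# major ninth): A#, C##, E#, G##, B#.
The 5th is E# and the 9th is B#.
Counting 5 letters and 7 half steps from E# gives a perfect fifth.

perfect fifth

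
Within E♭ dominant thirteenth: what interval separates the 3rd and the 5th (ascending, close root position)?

E♭13 is spelled E♭, G, B♭, D♭, F, C.
That puts G below B♭.
3 letter names make it a third; at 3 semitones (a half step narrower than major) the quality is minor.

minor third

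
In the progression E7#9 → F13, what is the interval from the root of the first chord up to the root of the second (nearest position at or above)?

m2

The root of E7#9 is E; the root of F13 is F.
From E to F: 1 semitone over a second = minor.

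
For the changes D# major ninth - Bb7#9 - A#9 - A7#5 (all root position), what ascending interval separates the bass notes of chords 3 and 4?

diminished octave

The roots are A# and A.
A# up to A is 11 semitones, a half step narrower than a perfect octave, so the interval is diminished.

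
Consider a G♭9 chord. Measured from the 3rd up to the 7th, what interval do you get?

diminished 5th

The chord tones of G♭ dominant ninth are G♭, B♭, D♭, F♭, A♭.
3rd = B♭; 7th = F♭.
5 letter names make it a fifth; at 6 semitones (a half step narrower than perfect) the quality is diminished.
That tritone between 3rd and 7th is what gives the dominant seventh its pull toward resolution.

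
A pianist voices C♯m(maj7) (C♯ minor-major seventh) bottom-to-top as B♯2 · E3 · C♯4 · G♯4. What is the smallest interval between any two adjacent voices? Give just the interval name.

Adjacent intervals: B♯2→E3 = diminished fourth; E3→C♯4 = major sixth; C♯4→G♯4 = perfect fifth.
The smallest is B♯2 to E3, a diminished fourth (4 semitones).

diminished fourth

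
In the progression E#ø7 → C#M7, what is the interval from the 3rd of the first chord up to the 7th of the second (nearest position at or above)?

E#ø7 has G# as its 3rd, and C#M7 has B# as its 7th.
G# up to B# spans 3 letter names and 4 semitones — a major third.

major 3rd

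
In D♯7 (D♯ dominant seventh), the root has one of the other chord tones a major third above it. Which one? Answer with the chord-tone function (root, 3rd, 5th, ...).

3rd

Spelling the chord: D♯–F𝄪–A♯–C♯.
The root is D♯. A major third above D♯ is F𝄪.
F𝄪 is the chord's 3rd.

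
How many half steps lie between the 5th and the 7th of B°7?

Bdim7 (B diminished seventh) is spelled B, D, F, Ab.
F to Ab is a minor third: 3 semitones.

3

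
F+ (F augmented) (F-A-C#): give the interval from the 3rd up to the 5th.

major third

The 3rd is A and the 5th is C#.
Counting 3 letters and 4 half steps from A gives a major third.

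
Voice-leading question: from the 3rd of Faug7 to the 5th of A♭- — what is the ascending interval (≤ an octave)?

The 3rd of Faug7 is A; the 5th of A♭- is E♭.
From A to E♭: 6 semitones over a fifth = diminished.

diminished 5th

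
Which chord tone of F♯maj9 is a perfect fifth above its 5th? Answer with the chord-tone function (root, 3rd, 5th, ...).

F♯maj9 is spelled F♯–A♯–C♯–E♯–G♯.
The 5th is C♯. A perfect fifth above C♯ is G♯.
G♯ is the chord's 9th.

9th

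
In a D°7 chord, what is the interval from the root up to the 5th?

diminished fifth

D diminished seventh is spelled D-F-A♭-C♭.
Root = D; 5th = A♭.
D up to A♭ is 6 semitones, a half step narrower than a perfect fifth, so the interval is diminished.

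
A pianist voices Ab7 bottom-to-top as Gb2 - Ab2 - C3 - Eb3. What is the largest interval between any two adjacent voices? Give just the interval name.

M3

Adjacent intervals: Gb2→Ab2 = major second; Ab2→C3 = major third; C3→Eb3 = minor third.
The largest is Ab2 to C3, a major third (4 semitones).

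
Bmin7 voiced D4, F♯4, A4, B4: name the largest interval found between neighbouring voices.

major third

Adjacent intervals: D4→F♯4 = major third; F♯4→A4 = minor third; A4→B4 = major second.
The largest is D4 to F♯4, a major third (4 semitones).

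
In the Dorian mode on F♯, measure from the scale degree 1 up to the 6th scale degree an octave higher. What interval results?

The scale runs F♯ G♯ A B C♯ D♯ E.
So we need the interval from F♯ up to D♯.
F♯ up to D♯ spans 13 letter names and 21 semitones — a major thirteenth.

major thirteenth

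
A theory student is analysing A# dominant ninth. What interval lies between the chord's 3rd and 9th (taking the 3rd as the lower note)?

The chord tones of A#9 are A#-C##-E#-G#-B#.
3rd = C##; 9th = B#.
From C## to B#: 10 semitones over a seventh = minor.

minor 7th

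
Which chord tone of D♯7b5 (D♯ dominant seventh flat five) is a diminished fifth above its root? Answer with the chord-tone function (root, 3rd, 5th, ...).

Spelling the chord: D♯, F𝄪, A, C♯.
The root is D♯. A diminished fifth above D♯ is A.
A is the chord's 5th.

5th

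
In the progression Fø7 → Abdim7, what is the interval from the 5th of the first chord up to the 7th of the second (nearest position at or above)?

The 5th of Fø7 is Cb; the 7th of Abdim7 is Gbb.
5 letter names make it a fifth; at 6 semitones (a half step narrower than perfect) the quality is diminished.

diminished fifth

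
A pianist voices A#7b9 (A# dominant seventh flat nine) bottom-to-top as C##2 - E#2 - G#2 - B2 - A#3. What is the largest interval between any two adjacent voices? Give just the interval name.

Adjacent intervals: C##2→E#2 = minor third; E#2→G#2 = minor third; G#2→B2 = minor third; B2→A#3 = major seventh.
The largest is B2 to A#3, a major seventh (11 semitones).

major seventh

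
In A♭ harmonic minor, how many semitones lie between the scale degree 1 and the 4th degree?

5

The scale is A♭ B♭ C♭ D♭ E♭ F♭ G.
A♭ up to D♭ is a perfect fourth — 5 semitones.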